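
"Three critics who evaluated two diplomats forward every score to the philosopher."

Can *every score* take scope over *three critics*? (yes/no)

Yes

The RC *who evaluated two diplomats* is an island, but *every score* is not inside it — it is the matrix object, a clausemate of *three critics*.
No island intervenes, so both surface and inverse scope are derivable.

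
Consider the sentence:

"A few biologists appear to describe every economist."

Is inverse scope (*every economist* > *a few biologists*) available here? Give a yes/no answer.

Yes

Raising constructions are monoclausal for scope purposes; *every economist* is not separated from *a few biologists* by any island.
No island intervenes, so both surface and inverse scope are derivable.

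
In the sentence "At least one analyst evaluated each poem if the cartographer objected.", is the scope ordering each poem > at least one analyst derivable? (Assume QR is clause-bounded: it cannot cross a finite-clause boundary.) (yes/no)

Yes

*each poem* is a matrix argument; the adjunct is an island but the target quantifier is outside it.
Ordinary QR to a clause-peripheral position gives the wide-scope LF for the lower DP.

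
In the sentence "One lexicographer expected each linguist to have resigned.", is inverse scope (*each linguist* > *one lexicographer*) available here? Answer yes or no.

Yes

*each linguist* is the subject of an ECM infinitive — the infinitival complement of an ECM verb is not a scope island, so *each linguist* can raise into the matrix clause.
QR within a single clause is free, so the lower quantifier may take scope over the higher one.
So *each linguist* > *one lexicographer* is among the available readings.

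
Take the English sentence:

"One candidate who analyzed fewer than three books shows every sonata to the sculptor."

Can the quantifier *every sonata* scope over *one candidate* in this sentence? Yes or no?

The RC *who analyzed fewer than three books* is an island, but *every sonata* is not inside it — it is the matrix object, a clausemate of *one candidate*.
With no island boundary between them, the object can take inverse scope over the subject via ordinary QR within the clause.
The sentence is scopally ambiguous between *one candidate* > *every sonata* and *every sonata* > *one candidate*.

Yes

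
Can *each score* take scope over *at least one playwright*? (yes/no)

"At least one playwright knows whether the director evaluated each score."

No

*each score* is embedded in the embedded question *whether the director evaluated each score*.
QR across an interrogative CP boundary is ruled out as a wh-island violation.
There is no licit LF on which *each score* c-commands *at least one playwright*.
(Only the surface reading survives: one fixed playwright with respect to all the relevant scores.)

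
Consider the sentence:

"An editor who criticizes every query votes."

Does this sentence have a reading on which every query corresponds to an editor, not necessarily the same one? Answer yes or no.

No

That reading corresponds to *every query* > *an editor*.
Structurally, *every query* is inside the relative clause *who criticizes every query*.
Relative clauses are scope islands: a quantifier cannot QR out of a relative clause to take scope in the matrix clause.
So *every query* cannot raise to a position above *an editor*.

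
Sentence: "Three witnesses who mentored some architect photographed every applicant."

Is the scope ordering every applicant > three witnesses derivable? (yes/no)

Yes

Although the sentence contains a relative clause (*who mentored some architect*), *every applicant* is outside it, in the matrix VP.
Ordinary QR to a clause-peripheral position gives the wide-scope LF for the lower DP.
Both orderings are possible: *three witnesses* > *every applicant* and *every applicant* > *three witnesses*.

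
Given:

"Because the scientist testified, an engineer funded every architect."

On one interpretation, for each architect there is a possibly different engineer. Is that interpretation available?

Yes

That reading corresponds to *every architect* > *an engineer*.
The adjunct clause does not contain *every architect*, which is the matrix object.
Nothing blocks QR of the lower DP to a position above the higher one, so inverse scope is available.
So *every architect* > *an engineer* is among the available readings.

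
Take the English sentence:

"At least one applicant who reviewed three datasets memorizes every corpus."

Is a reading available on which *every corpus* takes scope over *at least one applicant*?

Yes

Although the sentence contains a relative clause (*who reviewed three datasets*), *every corpus* is outside it, in the matrix VP.
Clause-internal QR can adjoin the lower DP above the subject, yielding the inverse reading.
So *every corpus* > *at least one applicant* is among the available readings.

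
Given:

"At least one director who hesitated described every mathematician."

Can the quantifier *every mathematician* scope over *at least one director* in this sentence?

Yes

*every mathematician* sits in the matrix clause, not in the relative clause on *at least one director*.
No island intervenes, so both surface and inverse scope are derivable.
The sentence is scopally ambiguous between *at least one director* > *every mathematician* and *every mathematician* > *at least one director*.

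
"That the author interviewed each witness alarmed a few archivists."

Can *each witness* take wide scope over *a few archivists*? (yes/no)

The DP *each witness* is contained in the sentential subject *that the author interviewed each witness*.
Clausal subjects are scope islands; QR from inside the subject into the matrix is barred.
*each witness* is confined to the island and cannot take scope over *a few archivists*.

No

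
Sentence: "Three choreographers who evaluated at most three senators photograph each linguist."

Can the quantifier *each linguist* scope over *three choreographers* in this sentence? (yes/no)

Yes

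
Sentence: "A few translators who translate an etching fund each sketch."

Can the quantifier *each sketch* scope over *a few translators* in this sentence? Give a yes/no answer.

Yes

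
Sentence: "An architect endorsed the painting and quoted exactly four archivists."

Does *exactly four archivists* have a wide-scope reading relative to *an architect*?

Structurally, *exactly four archivists* is inside one conjunct of the coordinate structure (*quoted exactly four archivists*).
The Coordinate Structure Constraint blocks movement (including QR) out of a single conjunct.
So *exactly four archivists* cannot raise high enough to outscope *an architect*; only the surface ordering *an architect* > *exactly four archivists* is available.

No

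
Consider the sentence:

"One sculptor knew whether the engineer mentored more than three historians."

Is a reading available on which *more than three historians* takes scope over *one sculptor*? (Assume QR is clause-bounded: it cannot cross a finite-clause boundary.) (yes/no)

No

*more than three historians* is embedded in the embedded question *whether the engineer mentored more than three historians*.
QR across an interrogative CP boundary is ruled out as a wh-island violation.
So the wide-scope reading for *more than three historians* is blocked.
(Only the surface reading survives: one fixed sculptor with respect to all the relevant historians.)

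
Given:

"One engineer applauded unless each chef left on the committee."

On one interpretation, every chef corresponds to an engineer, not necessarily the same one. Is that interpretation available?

No

The described interpretation is the *each chef* > *one engineer* scoping.
*each chef* occurs within the adjunct clause *unless each chef left on the committee*.
Adjunct clauses are scope islands: a quantifier inside an adjunct cannot raise into the matrix clause.
So *each chef* cannot raise high enough to outscope *one engineer*; only the surface ordering *one engineer* > *each chef* is available.
(Only the surface reading survives: one fixed engineer with respect to all the relevant chefs.)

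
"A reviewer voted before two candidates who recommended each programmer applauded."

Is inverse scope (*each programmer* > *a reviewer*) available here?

No

*each programmer* occurs within the relative clause *who recommended each programmer*, which is itself inside the adjunct *before two candidates who recommended each programmer applauded*.
Nested islands: the RC island is itself inside an adjunct island, so wide scope is doubly excluded.
The inverse ordering *each programmer* > *a reviewer* is therefore underivable.
(Only the surface reading survives: one fixed reviewer with respect to all the relevant programmers.)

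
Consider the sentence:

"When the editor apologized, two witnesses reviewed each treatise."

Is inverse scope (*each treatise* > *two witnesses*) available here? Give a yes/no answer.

Yes

The adjunct island is irrelevant here — *each treatise* and *two witnesses* are both in the matrix clause.
Ordinary QR to a clause-peripheral position gives the wide-scope LF for the lower DP.
So *each treatise* > *two witnesses* is among the available readings.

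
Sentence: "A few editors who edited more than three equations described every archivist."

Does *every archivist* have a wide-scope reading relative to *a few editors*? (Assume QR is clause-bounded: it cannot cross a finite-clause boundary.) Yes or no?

Yes

The RC *who edited more than three equations* is an island, but *every archivist* is not inside it — it is the matrix object, a clausemate of *a few editors*.
Nothing blocks QR of the lower DP to a position above the higher one, so inverse scope is available.
The sentence is scopally ambiguous between *a few editors* > *every archivist* and *every archivist* > *a few editors*.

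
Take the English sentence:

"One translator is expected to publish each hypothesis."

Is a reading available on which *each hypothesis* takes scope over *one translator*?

Yes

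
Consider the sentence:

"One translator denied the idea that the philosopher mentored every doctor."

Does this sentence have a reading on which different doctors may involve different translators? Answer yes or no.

No

The described interpretation is the *every doctor* > *one translator* scoping.
The target quantifier *every doctor* is part of the complex NP *the idea that the philosopher mentored every doctor*.
A that-clause complement to a noun is an island; QR cannot cross the NP boundary.
There is no licit LF on which *every doctor* c-commands *one translator*.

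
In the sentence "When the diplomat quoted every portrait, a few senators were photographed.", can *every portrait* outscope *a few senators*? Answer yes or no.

No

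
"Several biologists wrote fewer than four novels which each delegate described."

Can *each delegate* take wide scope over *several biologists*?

No

*each delegate* is embedded in the relative clause *which each delegate described* modifying *fewer than four novels*.
Quantifiers inside a relative clause are trapped there; the RC boundary blocks QR.
*each delegate* is confined to the island and cannot take scope over *several biologists*.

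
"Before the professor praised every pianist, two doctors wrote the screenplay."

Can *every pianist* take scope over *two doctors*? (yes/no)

The DP *every pianist* is contained in the adjunct clause *before the professor praised every pianist*.
The adjunct-island constraint bars QR out of an adverbial clause.
So *every pianist* cannot raise to a position above *two doctors*.

No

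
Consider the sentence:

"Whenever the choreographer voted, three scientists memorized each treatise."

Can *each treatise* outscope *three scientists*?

Neither queried DP is inside the adjunct, so the adjunct-island constraint does not apply.
Ordinary QR to a clause-peripheral position gives the wide-scope LF for the lower DP.
So *each treatise* > *three scientists* is among the available readings.

Yes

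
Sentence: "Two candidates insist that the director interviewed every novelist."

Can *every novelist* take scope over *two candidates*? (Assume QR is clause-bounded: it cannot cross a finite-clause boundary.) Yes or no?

No

*every novelist* occurs within the finite complement clause *that the director interviewed every novelist*.
Under clause-bounded QR, a quantifier in an embedded finite clause cannot raise into the matrix clause.
*every novelist* is confined to the island and cannot take scope over *two candidates*.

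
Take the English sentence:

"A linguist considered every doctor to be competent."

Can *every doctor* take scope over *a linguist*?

Yes

This is an ECM construction: *every doctor* is the infinitival subject, Case-marked by the matrix verb, and the infinitive is transparent for QR.
With no island boundary between them, the object can take inverse scope over the subject via ordinary QR within the clause.
So *every doctor* > *a linguist* is among the available readings.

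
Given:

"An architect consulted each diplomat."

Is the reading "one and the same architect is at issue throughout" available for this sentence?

That reading corresponds to *an architect* > *each diplomat*.
Surface scope (*an architect* > *each diplomat*) is always derivable; islands only block QR, not in-situ interpretation.

Yes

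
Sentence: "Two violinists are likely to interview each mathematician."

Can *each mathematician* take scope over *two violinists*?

Infinitival complements of raising predicates do not block QR; *each mathematician* and *two violinists* are effectively clausemates.
No island intervenes, so both surface and inverse scope are derivable.

Yes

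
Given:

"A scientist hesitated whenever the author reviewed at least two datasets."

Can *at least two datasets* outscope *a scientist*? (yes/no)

No

*at least two datasets* is embedded in the adjunct clause *whenever the author reviewed at least two datasets*.
Since the clause is an adjunct (not a complement), the Adjunct Condition blocks QR across its edge.
So *at least two datasets* cannot raise to a position above *a scientist*.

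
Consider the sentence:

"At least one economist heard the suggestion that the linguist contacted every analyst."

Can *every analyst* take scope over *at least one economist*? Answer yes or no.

No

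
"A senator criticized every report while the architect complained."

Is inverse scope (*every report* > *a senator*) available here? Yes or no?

Yes

The adjunct island is irrelevant here — *every report* and *a senator* are both in the matrix clause.
QR within a single clause is free, so the lower quantifier may take scope over the higher one.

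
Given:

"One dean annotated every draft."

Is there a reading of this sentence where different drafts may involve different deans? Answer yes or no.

That reading corresponds to *every draft* > *one dean*.
*every draft* is the matrix object and *one dean* the matrix subject; the two are clausemates.
QR within a single clause is free, so the lower quantifier may take scope over the higher one.

Yes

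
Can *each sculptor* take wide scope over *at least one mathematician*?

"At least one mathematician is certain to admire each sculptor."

Yes

Raising constructions are monoclausal for scope purposes; *each sculptor* is not separated from *at least one mathematician* by any island.
Ordinary QR to a clause-peripheral position gives the wide-scope LF for the lower DP.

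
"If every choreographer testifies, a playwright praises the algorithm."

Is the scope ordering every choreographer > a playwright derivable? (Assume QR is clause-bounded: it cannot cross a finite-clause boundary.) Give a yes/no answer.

No

Structurally, *every choreographer* is inside the adjunct clause *if every choreographer testifies*.
Since the clause is an adjunct (not a complement), the Adjunct Condition blocks QR across its edge.
So *every choreographer* cannot raise to a position above *a playwright*.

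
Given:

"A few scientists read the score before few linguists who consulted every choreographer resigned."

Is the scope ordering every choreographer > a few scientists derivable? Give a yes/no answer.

The DP *every choreographer* is contained in the relative clause *who consulted every choreographer*, which is itself inside the adjunct *before few linguists who consulted every choreographer resigned*.
Two island boundaries intervene — the relative clause and the adjunct. Either alone would block QR.
So the wide-scope reading for *every choreographer* is blocked.

No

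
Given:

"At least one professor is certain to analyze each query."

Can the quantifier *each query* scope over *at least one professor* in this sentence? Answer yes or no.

Yes

*each query* is inside a raising infinitive, which is transparent to QR (no CP barrier), so it behaves as a matrix argument.
Nothing blocks QR of the lower DP to a position above the higher one, so inverse scope is available.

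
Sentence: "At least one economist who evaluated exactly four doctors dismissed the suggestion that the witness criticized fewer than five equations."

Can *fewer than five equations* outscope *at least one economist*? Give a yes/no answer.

Structurally, *fewer than five equations* is inside the complex NP *the suggestion that the witness criticized fewer than five equations*.
The Complex NP Constraint bars QR out of the complement clause of a noun.
So *fewer than five equations* cannot raise to a position above *at least one economist*.

No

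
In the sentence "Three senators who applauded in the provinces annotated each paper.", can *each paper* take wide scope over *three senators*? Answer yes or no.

Yes

*each paper* is a matrix argument; only *three senators* is modified by the relative clause *who applauded in the provinces*, so the RC island is irrelevant to the target quantifier.
No island intervenes, so both surface and inverse scope are derivable.
Both orderings are possible: *three senators* > *each paper* and *each paper* > *three senators*.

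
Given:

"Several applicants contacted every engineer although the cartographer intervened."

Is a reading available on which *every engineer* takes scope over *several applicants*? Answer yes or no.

Yes

*every engineer* is a matrix argument; the adjunct is an island but the target quantifier is outside it.
Clause-internal QR can adjoin the lower DP above the subject, yielding the inverse reading.
So *every engineer* > *several applicants* is among the available readings.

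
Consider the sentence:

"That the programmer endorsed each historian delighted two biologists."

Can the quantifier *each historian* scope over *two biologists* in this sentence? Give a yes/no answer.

*each historian* is embedded in the sentential subject *that the programmer endorsed each historian*.
Clausal subjects are scope islands; QR from inside the subject into the matrix is barred.
The ordering *each historian* > *two biologists* is therefore underivable.

No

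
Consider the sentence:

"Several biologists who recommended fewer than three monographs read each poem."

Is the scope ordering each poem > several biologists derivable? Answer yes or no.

Yes

*each poem* is a matrix argument; only *several biologists* is modified by the relative clause *who recommended fewer than three monographs*, so the RC island is irrelevant to the target quantifier.
No island intervenes, so both surface and inverse scope are derivable.
The sentence is scopally ambiguous between *several biologists* > *each poem* and *each poem* > *several biologists*.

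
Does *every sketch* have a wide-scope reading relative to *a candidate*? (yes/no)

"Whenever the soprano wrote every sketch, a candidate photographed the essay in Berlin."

The target quantifier *every sketch* is part of the adjunct clause *whenever the soprano wrote every sketch*.
Adjunct clauses are scope islands: a quantifier inside an adjunct cannot raise into the matrix clause.
The ordering *every sketch* > *a candidate* is therefore underivable.

No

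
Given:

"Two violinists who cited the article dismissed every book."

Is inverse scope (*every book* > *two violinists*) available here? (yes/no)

The relative clause *who cited the article* modifies *two violinists*, but *every book* is not inside that relative clause — it is an argument of the matrix verb.
With no island boundary between them, the object can take inverse scope over the subject via ordinary QR within the clause.

Yes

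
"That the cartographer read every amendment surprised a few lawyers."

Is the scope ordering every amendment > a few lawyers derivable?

*every amendment* sits inside the sentential subject *that the cartographer read every amendment*.
The Sentential Subject Constraint rules out raising the quantifier out of the that-clause subject.
The ordering *every amendment* > *a few lawyers* is therefore underivable.

No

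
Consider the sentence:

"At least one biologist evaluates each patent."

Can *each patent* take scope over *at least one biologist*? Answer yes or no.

*at least one biologist* and *each patent* are co-arguments of the matrix verb, with nothing but a clause-internal boundary between them.
With no island boundary between them, the object can take inverse scope over the subject via ordinary QR within the clause.

Yes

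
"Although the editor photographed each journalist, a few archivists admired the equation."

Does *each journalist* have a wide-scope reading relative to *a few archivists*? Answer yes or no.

The DP *each journalist* is contained in the adjunct clause *although the editor photographed each journalist*.
Since the clause is an adjunct (not a complement), the Adjunct Condition blocks QR across its edge.
The ordering *each journalist* > *a few archivists* is therefore underivable.

No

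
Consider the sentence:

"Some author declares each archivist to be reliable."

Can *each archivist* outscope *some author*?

ECM infinitives lack a CP barrier, so *each archivist* can QR over the matrix subject *some author*.
Clause-internal QR can adjoin the lower DP above the subject, yielding the inverse reading.

Yes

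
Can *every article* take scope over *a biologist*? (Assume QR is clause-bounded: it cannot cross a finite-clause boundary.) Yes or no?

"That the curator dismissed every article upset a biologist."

*every article* sits inside the sentential subject *that the curator dismissed every article*.
The subject-island constraint blocks QR out of a clausal subject.
So the wide-scope reading for *every article* is blocked.

No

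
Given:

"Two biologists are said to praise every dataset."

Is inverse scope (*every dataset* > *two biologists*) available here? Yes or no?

The matrix predicate is a raising verb, whose infinitival complement is not a scope island — *every dataset* can QR into the matrix clause.
QR within a single clause is free, so the lower quantifier may take scope over the higher one.
Both orderings are possible: *two biologists* > *every dataset* and *every dataset* > *two biologists*.

Yes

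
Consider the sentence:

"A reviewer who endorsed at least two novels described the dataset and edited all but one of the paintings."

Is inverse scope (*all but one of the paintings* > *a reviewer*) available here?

No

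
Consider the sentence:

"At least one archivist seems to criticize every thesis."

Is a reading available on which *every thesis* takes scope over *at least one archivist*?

Yes

*every thesis* is inside a raising infinitive, which is transparent to QR (no CP barrier), so it behaves as a matrix argument.
Since no island is crossed, the inverse ordering is licensed alongside surface scope.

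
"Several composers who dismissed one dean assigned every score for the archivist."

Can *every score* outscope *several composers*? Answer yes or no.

Yes

The RC *who dismissed one dean* is an island, but *every score* is not inside it — it is the matrix object, a clausemate of *several composers*.
Nothing blocks QR of the lower DP to a position above the higher one, so inverse scope is available.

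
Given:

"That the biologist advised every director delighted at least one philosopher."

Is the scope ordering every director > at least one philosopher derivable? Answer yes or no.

No

Structurally, *every director* is inside the sentential subject *that the biologist advised every director*.
Subjects — clausal subjects included — are islands for extraction, and QR is no exception.
*every director* > *at least one philosopher* would require crossing that boundary, which is illicit.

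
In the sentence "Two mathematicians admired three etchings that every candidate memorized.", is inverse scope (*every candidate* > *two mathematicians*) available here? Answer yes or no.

*every candidate* is embedded in the relative clause *that every candidate memorized* modifying *three etchings*.
Relative clauses are scope islands: a quantifier cannot QR out of a relative clause to take scope in the matrix clause.
So *every candidate* cannot raise high enough to outscope *two mathematicians*; only the surface ordering *two mathematicians* > *every candidate* is available.

No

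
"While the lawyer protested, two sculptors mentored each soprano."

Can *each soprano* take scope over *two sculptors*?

The adjunct clause does not contain *each soprano*, which is the matrix object.
Since no island is crossed, the inverse ordering is licensed alongside surface scope.

Yes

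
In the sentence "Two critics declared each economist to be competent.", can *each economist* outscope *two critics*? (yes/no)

*each economist* is the subject of an ECM infinitive — the infinitival complement of an ECM verb is not a scope island, so *each economist* can raise into the matrix clause.
Since no island is crossed, the inverse ordering is licensed alongside surface scope.

Yes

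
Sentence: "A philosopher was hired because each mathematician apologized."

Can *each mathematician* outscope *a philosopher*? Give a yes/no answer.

*each mathematician* sits inside the adjunct clause *because each mathematician apologized*.
Adjunct clauses are scope islands: a quantifier inside an adjunct cannot raise into the matrix clause.
So the wide-scope reading for *each mathematician* is blocked.

No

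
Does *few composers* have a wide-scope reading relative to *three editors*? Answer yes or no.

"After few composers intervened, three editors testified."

*few composers* occurs within the adjunct clause *after few composers intervened*.
Since the clause is an adjunct (not a complement), the Adjunct Condition blocks QR across its edge.
*few composers* > *three editors* would require crossing that boundary, which is illicit.

No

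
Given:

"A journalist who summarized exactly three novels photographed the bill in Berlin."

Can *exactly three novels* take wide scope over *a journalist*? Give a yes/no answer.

*exactly three novels* sits inside the relative clause *who summarized exactly three novels*.
Relative clauses are scope islands: a quantifier cannot QR out of a relative clause to take scope in the matrix clause.
So *exactly three novels* cannot raise to a position above *a journalist*.

No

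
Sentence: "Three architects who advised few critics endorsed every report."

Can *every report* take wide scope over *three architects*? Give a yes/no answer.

Yes

The relative clause *who advised few critics* modifies *three architects*, but *every report* is not inside that relative clause — it is an argument of the matrix verb.
Nothing blocks QR of the lower DP to a position above the higher one, so inverse scope is available.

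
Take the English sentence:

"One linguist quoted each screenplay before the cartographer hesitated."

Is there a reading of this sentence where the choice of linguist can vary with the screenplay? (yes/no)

This is the *each screenplay* > *one linguist* reading.
The adjunct island is irrelevant here — *each screenplay* and *one linguist* are both in the matrix clause.
Since no island is crossed, the inverse ordering is licensed alongside surface scope.

Yes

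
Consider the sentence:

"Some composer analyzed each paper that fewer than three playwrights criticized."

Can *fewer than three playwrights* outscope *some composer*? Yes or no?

No

*fewer than three playwrights* occurs within the relative clause *that fewer than three playwrights criticized* modifying *each paper*.
QR out of a relative clause is ruled out by the relative-clause island constraint.
So *fewer than three playwrights* cannot raise to a position above *some composer*.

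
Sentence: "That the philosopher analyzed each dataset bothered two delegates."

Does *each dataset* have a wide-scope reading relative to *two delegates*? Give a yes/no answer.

No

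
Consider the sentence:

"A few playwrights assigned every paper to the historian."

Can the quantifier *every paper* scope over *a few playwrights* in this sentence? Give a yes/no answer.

Yes

*every paper* is the matrix object and *a few playwrights* the matrix subject; the two are clausemates.
Clause-internal QR can adjoin the lower DP above the subject, yielding the inverse reading.
Both orderings are possible: *a few playwrights* > *every paper* and *every paper* > *a few playwrights*.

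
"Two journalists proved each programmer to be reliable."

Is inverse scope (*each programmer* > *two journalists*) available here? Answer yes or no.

Yes

This is an ECM construction: *each programmer* is the infinitival subject, Case-marked by the matrix verb, and the infinitive is transparent for QR.
QR within a single clause is free, so the lower quantifier may take scope over the higher one.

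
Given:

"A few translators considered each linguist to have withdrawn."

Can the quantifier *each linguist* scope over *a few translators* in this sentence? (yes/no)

Yes

ECM infinitives lack a CP barrier, so *each linguist* can QR over the matrix subject *a few translators*.
Nothing blocks QR of the lower DP to a position above the higher one, so inverse scope is available.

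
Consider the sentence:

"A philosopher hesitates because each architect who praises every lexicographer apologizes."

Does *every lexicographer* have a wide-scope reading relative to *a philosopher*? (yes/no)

The DP *every lexicographer* is contained in the relative clause *who praises every lexicographer*, which is itself inside the adjunct *because each architect who praises every lexicographer apologizes*.
Nested islands: the RC island is itself inside an adjunct island, so wide scope is doubly excluded.
Hence only narrow scope for *every lexicographer* (under *a philosopher*) survives.

No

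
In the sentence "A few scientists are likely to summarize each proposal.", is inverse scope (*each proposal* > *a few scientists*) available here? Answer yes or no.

Yes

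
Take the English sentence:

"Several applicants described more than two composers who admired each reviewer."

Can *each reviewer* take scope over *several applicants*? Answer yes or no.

The target quantifier *each reviewer* is part of the relative clause *who admired each reviewer* modifying *more than two composers*.
Quantifiers inside a relative clause are trapped there; the RC boundary blocks QR.
So *each reviewer* cannot raise to a position above *several applicants*.

No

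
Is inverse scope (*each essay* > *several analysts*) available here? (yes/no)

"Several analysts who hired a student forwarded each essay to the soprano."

*each essay* sits in the matrix clause, not in the relative clause on *several analysts*.
With no island boundary between them, the object can take inverse scope over the subject via ordinary QR within the clause.

Yes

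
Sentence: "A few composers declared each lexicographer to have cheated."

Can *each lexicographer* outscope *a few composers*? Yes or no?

Yes

ECM infinitives lack a CP barrier, so *each lexicographer* can QR over the matrix subject *a few composers*.
Nothing blocks QR of the lower DP to a position above the higher one, so inverse scope is available.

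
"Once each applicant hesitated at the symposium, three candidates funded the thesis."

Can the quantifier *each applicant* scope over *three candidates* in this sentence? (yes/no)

The target quantifier *each applicant* is part of the adjunct clause *once each applicant hesitated at the symposium*.
The adjunct-island constraint bars QR out of an adverbial clause.
So *each applicant* cannot raise to a position above *three candidates*.

No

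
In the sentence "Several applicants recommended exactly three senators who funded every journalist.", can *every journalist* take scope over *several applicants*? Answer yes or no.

No

*every journalist* occurs within the relative clause *who funded every journalist* modifying *exactly three senators*.
Quantifiers inside a relative clause are trapped there; the RC boundary blocks QR.
*every journalist* is confined to the island and cannot take scope over *several applicants*.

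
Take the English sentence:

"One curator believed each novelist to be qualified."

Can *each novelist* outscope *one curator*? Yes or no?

ECM infinitives lack a CP barrier, so *each novelist* can QR over the matrix subject *one curator*.
Nothing blocks QR of the lower DP to a position above the higher one, so inverse scope is available.

Yes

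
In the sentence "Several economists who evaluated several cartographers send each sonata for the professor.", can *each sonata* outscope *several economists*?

The relative clause *who evaluated several cartographers* modifies *several economists*, but *each sonata* is not inside that relative clause — it is an argument of the matrix verb.
Ordinary QR to a clause-peripheral position gives the wide-scope LF for the lower DP.

Yes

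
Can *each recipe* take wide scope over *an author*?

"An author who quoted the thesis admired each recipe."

The RC *who quoted the thesis* is an island, but *each recipe* is not inside it — it is the matrix object, a clausemate of *an author*.
No island intervenes, so both surface and inverse scope are derivable.

Yes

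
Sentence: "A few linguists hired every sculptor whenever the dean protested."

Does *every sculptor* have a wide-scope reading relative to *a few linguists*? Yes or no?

Yes

Neither queried DP is inside the adjunct, so the adjunct-island constraint does not apply.
With no island boundary between them, the object can take inverse scope over the subject via ordinary QR within the clause.
The sentence is scopally ambiguous between *a few linguists* > *every sculptor* and *every sculptor* > *a few linguists*.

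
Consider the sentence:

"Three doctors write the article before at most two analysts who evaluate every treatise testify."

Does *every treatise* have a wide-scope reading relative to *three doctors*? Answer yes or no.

Structurally, *every treatise* is inside the relative clause *who evaluate every treatise*, which is itself inside the adjunct *before at most two analysts who evaluate every treatise testify*.
The quantifier would have to escape first the RC and then the adjunct — two independent island violations.
Hence only narrow scope for *every treatise* (under *three doctors*) survives.

No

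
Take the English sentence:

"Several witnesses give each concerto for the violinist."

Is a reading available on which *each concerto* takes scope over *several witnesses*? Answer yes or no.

Yes

Both DPs are arguments of the same predicate; there is no clause or island boundary between them.
QR within a single clause is free, so the lower quantifier may take scope over the higher one.
The sentence is scopally ambiguous between *several witnesses* > *each concerto* and *each concerto* > *several witnesses*.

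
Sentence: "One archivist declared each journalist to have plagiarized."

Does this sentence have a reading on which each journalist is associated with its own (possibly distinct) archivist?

Yes

This is the *each journalist* > *one archivist* reading.
ECM infinitives lack a CP barrier, so *each journalist* can QR over the matrix subject *one archivist*.
Nothing blocks QR of the lower DP to a position above the higher one, so inverse scope is available.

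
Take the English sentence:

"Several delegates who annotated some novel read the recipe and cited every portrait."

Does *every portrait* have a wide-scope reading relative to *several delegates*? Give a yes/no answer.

No

The target quantifier *every portrait* is part of one conjunct of the coordinate structure (*cited every portrait*).
The Coordinate Structure Constraint blocks movement (including QR) out of a single conjunct.
So *every portrait* cannot raise high enough to outscope *several delegates*; only the surface ordering *several delegates* > *every portrait* is available.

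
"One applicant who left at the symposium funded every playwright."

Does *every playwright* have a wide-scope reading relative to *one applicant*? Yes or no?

Yes

*every playwright* sits in the matrix clause, not in the relative clause on *one applicant*.
No island intervenes, so both surface and inverse scope are derivable.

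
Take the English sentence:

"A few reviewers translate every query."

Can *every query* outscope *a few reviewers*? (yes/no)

Yes

*every query* is the matrix object and *a few reviewers* the matrix subject; the two are clausemates.
Nothing blocks QR of the lower DP to a position above the higher one, so inverse scope is available.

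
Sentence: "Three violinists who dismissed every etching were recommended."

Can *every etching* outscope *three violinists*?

*every etching* sits inside the relative clause *who dismissed every etching*.
Relative clauses are scope islands: a quantifier cannot QR out of a relative clause to take scope in the matrix clause.
So *every etching* cannot raise high enough to outscope *three violinists*; only the surface ordering *three violinists* > *every etching* is available.

No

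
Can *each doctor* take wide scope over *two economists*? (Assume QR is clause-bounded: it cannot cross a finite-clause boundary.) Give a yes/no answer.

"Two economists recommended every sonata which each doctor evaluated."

*each doctor* sits inside the relative clause *which each doctor evaluated* modifying *every sonata*.
Relative clauses block scope extraction: QR cannot target a position outside the modified NP.
*each doctor* is confined to the island and cannot take scope over *two economists*.

No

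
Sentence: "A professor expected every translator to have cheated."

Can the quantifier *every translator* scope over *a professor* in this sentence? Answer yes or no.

The ECM infinitive is scope-transparent — *every translator* is free to raise above *a professor*.
QR within a single clause is free, so the lower quantifier may take scope over the higher one.

Yes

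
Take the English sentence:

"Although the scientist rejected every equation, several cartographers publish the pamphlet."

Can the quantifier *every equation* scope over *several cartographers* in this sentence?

No

*every equation* occurs within the adjunct clause *although the scientist rejected every equation*.
Adjuncts are opaque for quantifier raising; a quantifier in an adjunct stays inside it.
*every equation* is confined to the island and cannot take scope over *several cartographers*.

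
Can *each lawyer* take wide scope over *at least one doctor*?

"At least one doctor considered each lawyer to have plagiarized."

Yes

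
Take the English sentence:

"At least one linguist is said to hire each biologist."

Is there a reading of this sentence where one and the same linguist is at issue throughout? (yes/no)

Yes

That reading corresponds to *at least one linguist* > *each biologist*.
Nothing needs to raise for *at least one linguist* > *each biologist*, so no island constraint is at stake.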